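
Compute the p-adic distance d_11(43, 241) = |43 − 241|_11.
d_11(43, 241) = 1/11

Step 1 — x − y = 43 − 241 = -198. Step 2 — v_11(-198) = 1 (factor: -198 = −(11^1 · 18); the sign does not affect v_p). Step 3 — |x − y|_11 = 11^{-1} = 1/11.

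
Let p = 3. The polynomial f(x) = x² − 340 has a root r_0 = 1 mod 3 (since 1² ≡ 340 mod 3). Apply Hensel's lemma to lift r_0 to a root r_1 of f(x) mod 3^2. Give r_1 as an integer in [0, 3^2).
r_1 = 4 (mod 9)

Hensel's recurrence: r_{i+1} = r_i − f(r_i)·(f′(r_i))^{-1} mod 3^{i+2}, with f′(x) = 2x. Iterate:
  r_0 = 1 (mod 3)
  r_1 = 4 (mod 9)
Final: r_1 = 4, and one checks f(r_1) ≡ 0 mod 3^2.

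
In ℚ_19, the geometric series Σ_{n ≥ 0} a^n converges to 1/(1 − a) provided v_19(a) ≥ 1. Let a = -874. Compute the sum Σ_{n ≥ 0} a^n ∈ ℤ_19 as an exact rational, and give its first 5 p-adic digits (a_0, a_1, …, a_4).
Σ a^n = 1/(1 − a) = 1/875;  first 5 digits = (1, 11, 4, 17, 4)

v_19(a) = 1 ≥ 1, so the series converges in ℤ_19 to 1/(1 − a) = 1/(1 − (-874)) = 1/875. Expand this rational in ℤ_19: compute digits iteratively via d_i = x_i mod 19, x_{i+1} = (x_i − d_i)/19. The first 5 digits are (1, 11, 4, 17, 4).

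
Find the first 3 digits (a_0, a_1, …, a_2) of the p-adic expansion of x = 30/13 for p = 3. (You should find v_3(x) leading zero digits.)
(a_0, …, a_2) = (0, 1, 2)

v_3(30/13) = 1, so a_0 = ... = a_0 = 0. Factor out: x = 3^1 · u with u = 10/13 a unit in ℤ_3. Expand u iteratively via a_{v+i} = u_i mod 3, u_{i+1} = (u_i − a_{v+i})/3:
  u_0 = 10/13;  a_1 = 1;  u_1 = (u_0 − 1)/3 = -1/13
  u_1 = -1/13;  a_2 = 2;  u_2 = (u_1 − 2)/3 = -9/13
Digits: (0, 1, 2).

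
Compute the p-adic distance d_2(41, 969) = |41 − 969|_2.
d_2(41, 969) = 1/32

Step 1 — x − y = 41 − 969 = -928. Step 2 — v_2(-928) = 5 (factor: -928 = −(2^5 · 29); the sign does not affect v_p). Step 3 — |x − y|_2 = 2^{-5} = 1/32.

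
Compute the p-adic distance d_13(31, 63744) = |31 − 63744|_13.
d_13(31, 63744) = 1/2197

Step 1 — x − y = 31 − 63744 = -63713. Step 2 — v_13(-63713) = 3 (factor: -63713 = −(13^3 · 29); the sign does not affect v_p). Step 3 — |x − y|_13 = 13^{-3} = 1/2197.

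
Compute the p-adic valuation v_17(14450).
v_17(14450) = 2

v_17(n) is the largest exponent k such that 17^k divides n. Factor out: 14450 = 17^2 · 50. (Sign doesn't affect v_p.) So v_17(14450) = 2.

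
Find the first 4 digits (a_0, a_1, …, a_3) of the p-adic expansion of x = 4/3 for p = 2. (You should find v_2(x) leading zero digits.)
(a_0, …, a_3) = (0, 0, 1, 1)

v_2(4/3) = 2, so a_0 = ... = a_1 = 0. Factor out: x = 2^2 · u with u = 1/3 a unit in ℤ_2. Expand u iteratively via a_{v+i} = u_i mod 2, u_{i+1} = (u_i − a_{v+i})/2:
  u_0 = 1/3;  a_2 = 1;  u_1 = (u_0 − 1)/2 = -1/3
  u_1 = -1/3;  a_3 = 1;  u_2 = (u_1 − 1)/2 = -2/3
Digits: (0, 0, 1, 1).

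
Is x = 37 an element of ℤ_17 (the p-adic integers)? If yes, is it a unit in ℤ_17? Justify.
x ∈ ℤ_17^× (unit); v_17(x) = 0

ℤ_17 = {x ∈ ℚ_17 : v_17(x) ≥ 0} and ℤ_17^× = {x ∈ ℤ_17 : v_17(x) = 0}. Here v_17(37) = v_17(num) − v_17(den) = 0; compare against these criteria.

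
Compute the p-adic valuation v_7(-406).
v_7(-406) = 1

v_7(n) is the largest exponent k such that 7^k divides n. Factor out: -406 = -7^1 · 58. (Sign doesn't affect v_p.) So v_7(-406) = 1.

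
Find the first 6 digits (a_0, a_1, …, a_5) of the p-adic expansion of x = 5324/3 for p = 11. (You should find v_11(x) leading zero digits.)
(a_0, …, a_5) = (0, 0, 0, 5, 7, 3)

v_11(5324/3) = 3, so a_0 = ... = a_2 = 0. Factor out: x = 11^3 · u with u = 4/3 a unit in ℤ_11. Expand u iteratively via a_{v+i} = u_i mod 11, u_{i+1} = (u_i − a_{v+i})/11:
  u_0 = 4/3;  a_3 = 5;  u_1 = (u_0 − 5)/11 = -1/3
  u_1 = -1/3;  a_4 = 7;  u_2 = (u_1 − 7)/11 = -2/3
  u_2 = -2/3;  a_5 = 3;  u_3 = (u_2 − 3)/11 = -1/3
Digits: (0, 0, 0, 5, 7, 3).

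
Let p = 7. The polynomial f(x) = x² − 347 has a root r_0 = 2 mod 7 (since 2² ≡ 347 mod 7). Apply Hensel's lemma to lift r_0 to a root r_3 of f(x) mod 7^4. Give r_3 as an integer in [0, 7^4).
r_3 = 688 (mod 2401)

Hensel's recurrence: r_{i+1} = r_i − f(r_i)·(f′(r_i))^{-1} mod 7^{i+2}, with f′(x) = 2x. Iterate:
  r_0 = 2 (mod 7)
  r_1 = 2 (mod 49)
  r_2 = 2 (mod 343)
  r_3 = 688 (mod 2401)
Final: r_3 = 688, and one checks f(r_3) ≡ 0 mod 7^4.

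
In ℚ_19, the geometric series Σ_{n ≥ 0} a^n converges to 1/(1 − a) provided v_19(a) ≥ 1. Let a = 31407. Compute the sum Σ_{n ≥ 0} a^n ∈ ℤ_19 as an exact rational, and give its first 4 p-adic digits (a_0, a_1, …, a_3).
Σ a^n = 1/(1 − a) = -1/31406;  first 4 digits = (1, 0, 11, 4)

v_19(a) = 2 ≥ 1, so the series converges in ℤ_19 to 1/(1 − a) = 1/(1 − 31407) = -1/31406. Expand this rational in ℤ_19: compute digits iteratively via d_i = x_i mod 19, x_{i+1} = (x_i − d_i)/19. The first 4 digits are (1, 0, 11, 4).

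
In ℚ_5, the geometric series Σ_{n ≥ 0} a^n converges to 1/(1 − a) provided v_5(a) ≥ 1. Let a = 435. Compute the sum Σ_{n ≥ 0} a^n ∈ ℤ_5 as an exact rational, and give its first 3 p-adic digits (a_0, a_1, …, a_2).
Σ a^n = 1/(1 − a) = -1/434;  first 3 digits = (1, 2, 1)

v_5(a) = 1 ≥ 1, so the series converges in ℤ_5 to 1/(1 − a) = 1/(1 − 435) = -1/434. Expand this rational in ℤ_5: compute digits iteratively via d_i = x_i mod 5, x_{i+1} = (x_i − d_i)/5. The first 3 digits are (1, 2, 1).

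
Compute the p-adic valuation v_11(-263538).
v_11(-263538) = 4

v_11(n) is the largest exponent k such that 11^k divides n. Factor out: -263538 = -11^4 · 18. (Sign doesn't affect v_p.) So v_11(-263538) = 4.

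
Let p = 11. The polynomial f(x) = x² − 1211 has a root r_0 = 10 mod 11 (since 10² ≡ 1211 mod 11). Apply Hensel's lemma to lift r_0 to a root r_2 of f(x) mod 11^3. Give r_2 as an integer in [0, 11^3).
r_2 = 725 (mod 1331)

Hensel's recurrence: r_{i+1} = r_i − f(r_i)·(f′(r_i))^{-1} mod 11^{i+2}, with f′(x) = 2x. Iterate:
  r_0 = 10 (mod 11)
  r_1 = 120 (mod 121)
  r_2 = 725 (mod 1331)
Final: r_2 = 725, and one checks f(r_2) ≡ 0 mod 11^3.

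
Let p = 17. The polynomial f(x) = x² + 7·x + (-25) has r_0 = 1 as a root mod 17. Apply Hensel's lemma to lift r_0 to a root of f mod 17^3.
r_2 = 2058 (mod 4913)

Hensel: r_{i+1} = r_i − f(r_i)·(f′(r_i))^{-1} mod 17^{i+2}, f′(x) = 2x + 7. Iterate:
  r_0 = 1 (mod 17)
  r_1 = 35 (mod 289)
  r_2 = 2058 (mod 4913)
Final: r = 2058 satisfies f(r) ≡ 0 mod 17^3.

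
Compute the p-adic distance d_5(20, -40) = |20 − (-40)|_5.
d_5(20, -40) = 1/5

Step 1 — x − y = 20 − (-40) = 60. Step 2 — v_5(60) = 1 (factor: 60 = (5^1 · 12); the sign does not affect v_p). Step 3 — |x − y|_5 = 5^{-1} = 1/5.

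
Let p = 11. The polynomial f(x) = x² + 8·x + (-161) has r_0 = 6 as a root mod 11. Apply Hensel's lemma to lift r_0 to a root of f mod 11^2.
r_1 = 28 (mod 121)

Hensel: r_{i+1} = r_i − f(r_i)·(f′(r_i))^{-1} mod 11^{i+2}, f′(x) = 2x + 8. Iterate:
  r_0 = 6 (mod 11)
  r_1 = 28 (mod 121)
Final: r = 28 satisfies f(r) ≡ 0 mod 11^2.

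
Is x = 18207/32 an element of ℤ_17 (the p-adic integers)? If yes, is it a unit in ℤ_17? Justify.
x ∈ ℤ_17 but not a unit; v_17(x) = 2 > 0

ℤ_17 = {x ∈ ℚ_17 : v_17(x) ≥ 0} and ℤ_17^× = {x ∈ ℤ_17 : v_17(x) = 0}. Here v_17(18207/32) = v_17(num) − v_17(den) = 2; compare against these criteria.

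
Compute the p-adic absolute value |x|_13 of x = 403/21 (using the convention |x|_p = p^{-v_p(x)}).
|403/21|_13 = 1/13

Step 1 — compute v_13(x) by factoring powers of 13 out of the numerator and denominator: v_13(403/21) = 1. Step 2 — apply |x|_p = p^{-v_p(x)} = 13^{-1} = 1/13.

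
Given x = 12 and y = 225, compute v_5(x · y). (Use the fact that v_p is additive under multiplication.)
v_5(2700) = 2

v_p(x) = 0 (factor: 12 = 5^0 · 12); v_p(y) = 2 (factor: 225 = 5^2 · 9). Additivity: v_p(xy) = v_p(x) + v_p(y) = 0 + 2 = 2. (Direct check: xy = 2700 = 5^2 · (108).)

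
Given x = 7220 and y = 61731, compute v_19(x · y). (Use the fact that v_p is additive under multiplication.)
v_19(445697820) = 5

v_p(x) = 2 (factor: 7220 = 19^2 · 20); v_p(y) = 3 (factor: 61731 = 19^3 · 9). Additivity: v_p(xy) = v_p(x) + v_p(y) = 2 + 3 = 5. (Direct check: xy = 445697820 = 19^5 · (180).)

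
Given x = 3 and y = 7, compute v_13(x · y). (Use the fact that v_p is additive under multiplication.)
v_13(21) = 0

v_p(x) = 0 (factor: 3 = 13^0 · 3); v_p(y) = 0 (factor: 7 = 13^0 · 7). Additivity: v_p(xy) = v_p(x) + v_p(y) = 0 + 0 = 0. (Direct check: xy = 21 = 13^0 · (21).)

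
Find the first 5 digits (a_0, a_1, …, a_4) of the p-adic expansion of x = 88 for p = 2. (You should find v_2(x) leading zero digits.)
(a_0, …, a_4) = (0, 0, 0, 1, 1)

v_2(88) = 3, so a_0 = ... = a_2 = 0. Factor out: x = 2^3 · u with u = 11 a unit in ℤ_2. Expand u iteratively via a_{v+i} = u_i mod 2, u_{i+1} = (u_i − a_{v+i})/2:
  u_0 = 11;  a_3 = 1;  u_1 = (u_0 − 1)/2 = 5
  u_1 = 5;  a_4 = 1;  u_2 = (u_1 − 1)/2 = 2
Digits: (0, 0, 0, 1, 1).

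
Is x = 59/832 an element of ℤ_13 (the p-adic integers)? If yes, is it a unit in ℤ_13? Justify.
x ∉ ℤ_13 (v_13(x) = -1 < 0)

ℤ_13 = {x ∈ ℚ_13 : v_13(x) ≥ 0} and ℤ_13^× = {x ∈ ℤ_13 : v_13(x) = 0}. Here v_13(59/832) = v_13(num) − v_13(den) = -1; compare against these criteria.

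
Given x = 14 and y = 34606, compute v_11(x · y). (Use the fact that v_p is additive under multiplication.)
v_11(484484) = 3

v_p(x) = 0 (factor: 14 = 11^0 · 14); v_p(y) = 3 (factor: 34606 = 11^3 · 26). Additivity: v_p(xy) = v_p(x) + v_p(y) = 0 + 3 = 3. (Direct check: xy = 484484 = 11^3 · (364).)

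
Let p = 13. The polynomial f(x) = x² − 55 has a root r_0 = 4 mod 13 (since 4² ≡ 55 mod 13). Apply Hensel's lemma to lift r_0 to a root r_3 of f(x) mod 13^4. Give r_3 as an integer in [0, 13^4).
r_3 = 2396 (mod 28561)

Hensel's recurrence: r_{i+1} = r_i − f(r_i)·(f′(r_i))^{-1} mod 13^{i+2}, with f′(x) = 2x. Iterate:
  r_0 = 4 (mod 13)
  r_1 = 30 (mod 169)
  r_2 = 199 (mod 2197)
  r_3 = 2396 (mod 28561)
Final: r_3 = 2396, and one checks f(r_3) ≡ 0 mod 13^4.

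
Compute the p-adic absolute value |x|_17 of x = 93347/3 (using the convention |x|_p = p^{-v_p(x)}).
|93347/3|_17 = 1/4913

Step 1 — compute v_17(x) by factoring powers of 17 out of the numerator and denominator: v_17(93347/3) = 3. Step 2 — apply |x|_p = p^{-v_p(x)} = 17^{-3} = 1/4913.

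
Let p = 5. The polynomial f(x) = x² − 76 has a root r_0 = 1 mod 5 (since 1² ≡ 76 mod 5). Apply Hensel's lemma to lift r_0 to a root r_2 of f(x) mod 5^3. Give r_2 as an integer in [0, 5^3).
r_2 = 101 (mod 125)

Hensel's recurrence: r_{i+1} = r_i − f(r_i)·(f′(r_i))^{-1} mod 5^{i+2}, with f′(x) = 2x. Iterate:
  r_0 = 1 (mod 5)
  r_1 = 1 (mod 25)
  r_2 = 101 (mod 125)
Final: r_2 = 101, and one checks f(r_2) ≡ 0 mod 5^3.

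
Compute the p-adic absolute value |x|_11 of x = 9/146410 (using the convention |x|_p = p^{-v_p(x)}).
|9/146410|_11 = 14641

Step 1 — compute v_11(x) by factoring powers of 11 out of the numerator and denominator: v_11(9/146410) = -4. Step 2 — apply |x|_p = p^{-v_p(x)} = 11^{4} = 14641.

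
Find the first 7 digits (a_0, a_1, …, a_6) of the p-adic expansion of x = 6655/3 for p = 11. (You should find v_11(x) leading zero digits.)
(a_0, …, a_6) = (0, 0, 0, 9, 3, 7, 3)

v_11(6655/3) = 3, so a_0 = ... = a_2 = 0. Factor out: x = 11^3 · u with u = 5/3 a unit in ℤ_11. Expand u iteratively via a_{v+i} = u_i mod 11, u_{i+1} = (u_i − a_{v+i})/11:
  u_0 = 5/3;  a_3 = 9;  u_1 = (u_0 − 9)/11 = -2/3
  u_1 = -2/3;  a_4 = 3;  u_2 = (u_1 − 3)/11 = -1/3
  u_2 = -1/3;  a_5 = 7;  u_3 = (u_2 − 7)/11 = -2/3
  u_3 = -2/3;  a_6 = 3;  u_4 = (u_3 − 3)/11 = -1/3
Digits: (0, 0, 0, 9, 3, 7, 3).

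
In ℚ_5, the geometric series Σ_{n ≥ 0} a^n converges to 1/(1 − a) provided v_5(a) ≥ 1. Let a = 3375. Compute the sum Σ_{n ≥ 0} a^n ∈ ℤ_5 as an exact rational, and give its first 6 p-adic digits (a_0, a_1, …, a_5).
Σ a^n = 1/(1 − a) = -1/3374;  first 6 digits = (1, 0, 0, 2, 0, 1)

v_5(a) = 3 ≥ 1, so the series converges in ℤ_5 to 1/(1 − a) = 1/(1 − 3375) = -1/3374. Expand this rational in ℤ_5: compute digits iteratively via d_i = x_i mod 5, x_{i+1} = (x_i − d_i)/5. The first 6 digits are (1, 0, 0, 2, 0, 1).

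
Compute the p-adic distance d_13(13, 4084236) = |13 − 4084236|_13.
d_13(13, 4084236) = 1/371293

Step 1 — x − y = 13 − 4084236 = -4084223. Step 2 — v_13(-4084223) = 5 (factor: -4084223 = −(13^5 · 11); the sign does not affect v_p). Step 3 — |x − y|_13 = 13^{-5} = 1/371293.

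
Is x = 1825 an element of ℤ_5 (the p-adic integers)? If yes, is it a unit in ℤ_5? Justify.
x ∈ ℤ_5 but not a unit; v_5(x) = 2 > 0

ℤ_5 = {x ∈ ℚ_5 : v_5(x) ≥ 0} and ℤ_5^× = {x ∈ ℤ_5 : v_5(x) = 0}. Here v_5(1825) = v_5(num) − v_5(den) = 2; compare against these criteria.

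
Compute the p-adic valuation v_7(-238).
v_7(-238) = 1

v_7(n) is the largest exponent k such that 7^k divides n. Factor out: -238 = -7^1 · 34. (Sign doesn't affect v_p.) So v_7(-238) = 1.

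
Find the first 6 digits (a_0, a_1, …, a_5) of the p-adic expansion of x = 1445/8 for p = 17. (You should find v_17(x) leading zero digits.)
(a_0, …, a_5) = (0, 0, 7, 6, 6, 6)

v_17(1445/8) = 2, so a_0 = ... = a_1 = 0. Factor out: x = 17^2 · u with u = 5/8 a unit in ℤ_17. Expand u iteratively via a_{v+i} = u_i mod 17, u_{i+1} = (u_i − a_{v+i})/17:
  u_0 = 5/8;  a_2 = 7;  u_1 = (u_0 − 7)/17 = -3/8
  u_1 = -3/8;  a_3 = 6;  u_2 = (u_1 − 6)/17 = -3/8
  u_2 = -3/8;  a_4 = 6;  u_3 = (u_2 − 6)/17 = -3/8
  u_3 = -3/8;  a_5 = 6;  u_4 = (u_3 − 6)/17 = -3/8
Digits: (0, 0, 7, 6, 6, 6).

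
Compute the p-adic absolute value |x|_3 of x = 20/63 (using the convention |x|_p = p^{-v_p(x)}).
|20/63|_3 = 9

Step 1 — compute v_3(x) by factoring powers of 3 out of the numerator and denominator: v_3(20/63) = -2. Step 2 — apply |x|_p = p^{-v_p(x)} = 3^{2} = 9.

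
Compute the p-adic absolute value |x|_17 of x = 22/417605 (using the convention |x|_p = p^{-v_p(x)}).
|22/417605|_17 = 83521

Step 1 — compute v_17(x) by factoring powers of 17 out of the numerator and denominator: v_17(22/417605) = -4. Step 2 — apply |x|_p = p^{-v_p(x)} = 17^{4} = 83521.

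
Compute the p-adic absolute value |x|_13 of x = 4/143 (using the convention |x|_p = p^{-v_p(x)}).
|4/143|_13 = 13

Step 1 — compute v_13(x) by factoring powers of 13 out of the numerator and denominator: v_13(4/143) = -1. Step 2 — apply |x|_p = p^{-v_p(x)} = 13^{1} = 13.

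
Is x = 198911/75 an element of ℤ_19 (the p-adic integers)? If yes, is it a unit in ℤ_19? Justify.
x ∈ ℤ_19 but not a unit; v_19(x) = 3 > 0

ℤ_19 = {x ∈ ℚ_19 : v_19(x) ≥ 0} and ℤ_19^× = {x ∈ ℤ_19 : v_19(x) = 0}. Here v_19(198911/75) = v_19(num) − v_19(den) = 3; compare against these criteria.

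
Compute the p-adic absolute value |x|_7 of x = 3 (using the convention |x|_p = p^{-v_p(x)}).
|3|_7 = 1

Step 1 — compute v_7(x) by factoring powers of 7 out of the numerator and denominator: v_7(3) = 0. Step 2 — apply |x|_p = p^{-v_p(x)} = 7^{0} = 1.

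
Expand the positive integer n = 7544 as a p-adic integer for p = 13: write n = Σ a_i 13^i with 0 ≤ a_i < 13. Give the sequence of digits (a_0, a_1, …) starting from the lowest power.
(a_0, a_1, …) = (4, 8, 5, 3)

Repeated division by 13 gives the digits low-to-high: 7544 = 4 + 8·13^1 + 5·13^2 + 3·13^3. Digit sequence: (4, 8, 5, 3).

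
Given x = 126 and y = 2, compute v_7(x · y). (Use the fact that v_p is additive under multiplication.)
v_7(252) = 1

v_p(x) = 1 (factor: 126 = 7^1 · 18); v_p(y) = 0 (factor: 2 = 7^0 · 2). Additivity: v_p(xy) = v_p(x) + v_p(y) = 1 + 0 = 1. (Direct check: xy = 252 = 7^1 · (36).)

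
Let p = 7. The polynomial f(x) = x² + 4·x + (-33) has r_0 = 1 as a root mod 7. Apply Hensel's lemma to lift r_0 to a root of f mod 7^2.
r_1 = 22 (mod 49)

Hensel: r_{i+1} = r_i − f(r_i)·(f′(r_i))^{-1} mod 7^{i+2}, f′(x) = 2x + 4. Iterate:
  r_0 = 1 (mod 7)
  r_1 = 22 (mod 49)
Final: r = 22 satisfies f(r) ≡ 0 mod 7^2.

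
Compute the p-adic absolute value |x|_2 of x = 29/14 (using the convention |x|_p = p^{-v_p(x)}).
|29/14|_2 = 2

Step 1 — compute v_2(x) by factoring powers of 2 out of the numerator and denominator: v_2(29/14) = -1. Step 2 — apply |x|_p = p^{-v_p(x)} = 2^{1} = 2.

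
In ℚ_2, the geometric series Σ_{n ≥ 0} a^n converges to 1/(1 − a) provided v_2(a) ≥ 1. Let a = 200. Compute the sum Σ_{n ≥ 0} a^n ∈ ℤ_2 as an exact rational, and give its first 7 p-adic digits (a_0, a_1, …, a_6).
Σ a^n = 1/(1 − a) = -1/199;  first 7 digits = (1, 0, 0, 1, 0, 0, 0)

v_2(a) = 3 ≥ 1, so the series converges in ℤ_2 to 1/(1 − a) = 1/(1 − 200) = -1/199. Expand this rational in ℤ_2: compute digits iteratively via d_i = x_i mod 2, x_{i+1} = (x_i − d_i)/2. The first 7 digits are (1, 0, 0, 1, 0, 0, 0).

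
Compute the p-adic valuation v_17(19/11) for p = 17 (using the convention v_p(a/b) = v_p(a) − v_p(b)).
v_17(19/11) = 0

Factor powers of 17 from the numerator and denominator of the reduced fraction: 19 = 17^0 · 19 and 11 = 17^0 · 11. Apply v_p(a/b) = v_p(a) − v_p(b): v_17(19/11) = 0 − 0 = 0.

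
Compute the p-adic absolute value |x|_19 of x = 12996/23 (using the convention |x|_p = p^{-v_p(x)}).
|12996/23|_19 = 1/361

Step 1 — compute v_19(x) by factoring powers of 19 out of the numerator and denominator: v_19(12996/23) = 2. Step 2 — apply |x|_p = p^{-v_p(x)} = 19^{-2} = 1/361.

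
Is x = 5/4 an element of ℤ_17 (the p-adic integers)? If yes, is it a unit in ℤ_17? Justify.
x ∈ ℤ_17^× (unit); v_17(x) = 0

ℤ_17 = {x ∈ ℚ_17 : v_17(x) ≥ 0} and ℤ_17^× = {x ∈ ℤ_17 : v_17(x) = 0}. Here v_17(5/4) = v_17(num) − v_17(den) = 0; compare against these criteria.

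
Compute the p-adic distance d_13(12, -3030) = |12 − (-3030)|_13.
d_13(12, -3030) = 1/169

Step 1 — x − y = 12 − (-3030) = 3042. Step 2 — v_13(3042) = 2 (factor: 3042 = (13^2 · 18); the sign does not affect v_p). Step 3 — |x − y|_13 = 13^{-2} = 1/169.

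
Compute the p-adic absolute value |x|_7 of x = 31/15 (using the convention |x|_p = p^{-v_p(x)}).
|31/15|_7 = 1

Step 1 — compute v_7(x) by factoring powers of 7 out of the numerator and denominator: v_7(31/15) = 0. Step 2 — apply |x|_p = p^{-v_p(x)} = 7^{0} = 1.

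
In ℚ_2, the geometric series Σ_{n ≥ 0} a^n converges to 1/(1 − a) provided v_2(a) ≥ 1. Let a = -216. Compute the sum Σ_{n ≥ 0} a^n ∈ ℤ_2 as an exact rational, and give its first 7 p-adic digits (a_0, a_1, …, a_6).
Σ a^n = 1/(1 − a) = 1/217;  first 7 digits = (1, 0, 0, 1, 0, 1, 1)

v_2(a) = 3 ≥ 1, so the series converges in ℤ_2 to 1/(1 − a) = 1/(1 − (-216)) = 1/217. Expand this rational in ℤ_2: compute digits iteratively via d_i = x_i mod 2, x_{i+1} = (x_i − d_i)/2. The first 7 digits are (1, 0, 0, 1, 0, 1, 1).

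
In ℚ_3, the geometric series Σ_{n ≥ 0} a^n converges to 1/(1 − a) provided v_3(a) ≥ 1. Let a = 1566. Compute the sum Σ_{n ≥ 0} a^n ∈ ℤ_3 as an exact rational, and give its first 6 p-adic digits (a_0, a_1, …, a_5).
Σ a^n = 1/(1 − a) = -1/1565;  first 6 digits = (1, 0, 0, 1, 1, 0)

v_3(a) = 3 ≥ 1, so the series converges in ℤ_3 to 1/(1 − a) = 1/(1 − 1566) = -1/1565. Expand this rational in ℤ_3: compute digits iteratively via d_i = x_i mod 3, x_{i+1} = (x_i − d_i)/3. The first 6 digits are (1, 0, 0, 1, 1, 0).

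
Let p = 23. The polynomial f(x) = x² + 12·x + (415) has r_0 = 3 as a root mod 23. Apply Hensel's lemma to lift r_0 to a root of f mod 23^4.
r_3 = 257718 (mod 279841)

Hensel: r_{i+1} = r_i − f(r_i)·(f′(r_i))^{-1} mod 23^{i+2}, f′(x) = 2x + 12. Iterate:
  r_0 = 3 (mod 23)
  r_1 = 95 (mod 529)
  r_2 = 2211 (mod 12167)
  r_3 = 257718 (mod 279841)
Final: r = 257718 satisfies f(r) ≡ 0 mod 23^4.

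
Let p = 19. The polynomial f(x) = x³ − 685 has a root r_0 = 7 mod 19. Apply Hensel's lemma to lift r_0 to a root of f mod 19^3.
r_2 = 444 (mod 6859)

Hensel: r_{i+1} = r_i − f(r_i)/f′(r_i) mod 19^{i+2}, where f′(x) = 3x². Iterate:
  r_0 = 7 (mod 19)
  r_1 = 83 (mod 361)
  r_2 = 444 (mod 6859)
Final: r = 444 with f(r) ≡ 0 mod 19^3.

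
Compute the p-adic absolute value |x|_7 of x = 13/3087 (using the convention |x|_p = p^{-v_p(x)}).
|13/3087|_7 = 343

Step 1 — compute v_7(x) by factoring powers of 7 out of the numerator and denominator: v_7(13/3087) = -3. Step 2 — apply |x|_p = p^{-v_p(x)} = 7^{3} = 343.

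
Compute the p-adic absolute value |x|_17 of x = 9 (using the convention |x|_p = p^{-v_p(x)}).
|9|_17 = 1

Step 1 — compute v_17(x) by factoring powers of 17 out of the numerator and denominator: v_17(9) = 0. Step 2 — apply |x|_p = p^{-v_p(x)} = 17^{0} = 1.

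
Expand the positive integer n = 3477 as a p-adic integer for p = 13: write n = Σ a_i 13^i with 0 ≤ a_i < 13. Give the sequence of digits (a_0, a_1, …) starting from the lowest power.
(a_0, a_1, …) = (6, 7, 7, 1)

Repeated division by 13 gives the digits low-to-high: 3477 = 6 + 7·13^1 + 7·13^2 + 1·13^3. Digit sequence: (6, 7, 7, 1).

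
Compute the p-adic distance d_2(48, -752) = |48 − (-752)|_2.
d_2(48, -752) = 1/32

Step 1 — x − y = 48 − (-752) = 800. Step 2 — v_2(800) = 5 (factor: 800 = (2^5 · 25); the sign does not affect v_p). Step 3 — |x − y|_2 = 2^{-5} = 1/32.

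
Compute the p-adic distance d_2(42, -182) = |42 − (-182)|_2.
d_2(42, -182) = 1/32

Step 1 — x − y = 42 − (-182) = 224. Step 2 — v_2(224) = 5 (factor: 224 = (2^5 · 7); the sign does not affect v_p). Step 3 — |x − y|_2 = 2^{-5} = 1/32.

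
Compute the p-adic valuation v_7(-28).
v_7(-28) = 1

v_7(n) is the largest exponent k such that 7^k divides n. Factor out: -28 = -7^1 · 4. (Sign doesn't affect v_p.) So v_7(-28) = 1.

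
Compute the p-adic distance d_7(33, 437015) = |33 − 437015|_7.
d_7(33, 437015) = 1/16807

Step 1 — x − y = 33 − 437015 = -436982. Step 2 — v_7(-436982) = 5 (factor: -436982 = −(7^5 · 26); the sign does not affect v_p). Step 3 — |x − y|_7 = 7^{-5} = 1/16807.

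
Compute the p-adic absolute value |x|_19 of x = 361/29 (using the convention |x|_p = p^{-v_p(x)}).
|361/29|_19 = 1/361

Step 1 — compute v_19(x) by factoring powers of 19 out of the numerator and denominator: v_19(361/29) = 2. Step 2 — apply |x|_p = p^{-v_p(x)} = 19^{-2} = 1/361.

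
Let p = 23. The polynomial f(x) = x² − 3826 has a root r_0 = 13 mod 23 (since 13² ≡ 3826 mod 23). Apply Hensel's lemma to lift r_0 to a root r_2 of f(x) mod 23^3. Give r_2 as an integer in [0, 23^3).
r_2 = 7580 (mod 12167)

Hensel's recurrence: r_{i+1} = r_i − f(r_i)·(f′(r_i))^{-1} mod 23^{i+2}, with f′(x) = 2x. Iterate:
  r_0 = 13 (mod 23)
  r_1 = 174 (mod 529)
  r_2 = 7580 (mod 12167)
Final: r_2 = 7580, and one checks f(r_2) ≡ 0 mod 23^3.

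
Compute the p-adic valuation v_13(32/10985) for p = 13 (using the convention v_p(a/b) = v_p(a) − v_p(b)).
v_13(32/10985) = -3

Factor powers of 13 from the numerator and denominator of the reduced fraction: 32 = 13^0 · 32 and 10985 = 13^3 · 5. Apply v_p(a/b) = v_p(a) − v_p(b): v_13(32/10985) = 0 − 3 = -3.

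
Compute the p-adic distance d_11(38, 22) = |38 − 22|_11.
d_11(38, 22) = 1

Step 1 — x − y = 38 − 22 = 16. Step 2 — v_11(16) = 0 (factor: 16 = (11^0 · 16); the sign does not affect v_p). Step 3 — |x − y|_11 = 11^{0} = 1.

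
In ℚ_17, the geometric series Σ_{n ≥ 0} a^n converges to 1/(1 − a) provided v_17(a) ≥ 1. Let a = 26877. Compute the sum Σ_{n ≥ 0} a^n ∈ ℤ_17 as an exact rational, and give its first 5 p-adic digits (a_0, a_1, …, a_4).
Σ a^n = 1/(1 − a) = -1/26876;  first 5 digits = (1, 0, 8, 5, 13)

v_17(a) = 2 ≥ 1, so the series converges in ℤ_17 to 1/(1 − a) = 1/(1 − 26877) = -1/26876. Expand this rational in ℤ_17: compute digits iteratively via d_i = x_i mod 17, x_{i+1} = (x_i − d_i)/17. The first 5 digits are (1, 0, 8, 5, 13).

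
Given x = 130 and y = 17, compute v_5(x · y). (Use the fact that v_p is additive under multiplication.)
v_5(2210) = 1

v_p(x) = 1 (factor: 130 = 5^1 · 26); v_p(y) = 0 (factor: 17 = 5^0 · 17). Additivity: v_p(xy) = v_p(x) + v_p(y) = 1 + 0 = 1. (Direct check: xy = 2210 = 5^1 · (442).)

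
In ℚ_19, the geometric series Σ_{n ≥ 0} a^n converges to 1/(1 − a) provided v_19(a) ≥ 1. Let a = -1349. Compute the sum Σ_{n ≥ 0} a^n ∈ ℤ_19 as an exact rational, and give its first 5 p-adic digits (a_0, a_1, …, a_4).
Σ a^n = 1/(1 − a) = 1/1350;  first 5 digits = (1, 5, 2, 10, 3)

v_19(a) = 1 ≥ 1, so the series converges in ℤ_19 to 1/(1 − a) = 1/(1 − (-1349)) = 1/1350. Expand this rational in ℤ_19: compute digits iteratively via d_i = x_i mod 19, x_{i+1} = (x_i − d_i)/19. The first 5 digits are (1, 5, 2, 10, 3).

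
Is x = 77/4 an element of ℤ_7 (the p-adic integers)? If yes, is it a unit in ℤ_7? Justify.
x ∈ ℤ_7 but not a unit; v_7(x) = 1 > 0

ℤ_7 = {x ∈ ℚ_7 : v_7(x) ≥ 0} and ℤ_7^× = {x ∈ ℤ_7 : v_7(x) = 0}. Here v_7(77/4) = v_7(num) − v_7(den) = 1; compare against these criteria.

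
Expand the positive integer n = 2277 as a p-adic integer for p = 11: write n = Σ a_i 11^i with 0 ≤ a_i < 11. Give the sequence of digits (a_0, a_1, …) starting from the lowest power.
(a_0, a_1, …) = (0, 9, 7, 1)

Repeated division by 11 gives the digits low-to-high: 2277 = 9·11^1 + 7·11^2 + 1·11^3. Digit sequence: (0, 9, 7, 1).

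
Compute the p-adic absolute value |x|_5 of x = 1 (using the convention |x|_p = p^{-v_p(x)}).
|1|_5 = 1

Step 1 — compute v_5(x) by factoring powers of 5 out of the numerator and denominator: v_5(1) = 0. Step 2 — apply |x|_p = p^{-v_p(x)} = 5^{0} = 1.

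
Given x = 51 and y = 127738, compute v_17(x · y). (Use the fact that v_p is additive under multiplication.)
v_17(6514638) = 4

v_p(x) = 1 (factor: 51 = 17^1 · 3); v_p(y) = 3 (factor: 127738 = 17^3 · 26). Additivity: v_p(xy) = v_p(x) + v_p(y) = 1 + 3 = 4. (Direct check: xy = 6514638 = 17^4 · (78).)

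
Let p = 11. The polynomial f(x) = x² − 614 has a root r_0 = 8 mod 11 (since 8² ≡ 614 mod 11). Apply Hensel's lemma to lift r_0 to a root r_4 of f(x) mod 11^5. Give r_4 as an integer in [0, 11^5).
r_4 = 56020 (mod 161051)

Hensel's recurrence: r_{i+1} = r_i − f(r_i)·(f′(r_i))^{-1} mod 11^{i+2}, with f′(x) = 2x. Iterate:
  r_0 = 8 (mod 11)
  r_1 = 118 (mod 121)
  r_2 = 118 (mod 1331)
  r_3 = 12097 (mod 14641)
  r_4 = 56020 (mod 161051)
Final: r_4 = 56020, and one checks f(r_4) ≡ 0 mod 11^5.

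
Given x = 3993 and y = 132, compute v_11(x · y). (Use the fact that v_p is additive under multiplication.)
v_11(527076) = 4

v_p(x) = 3 (factor: 3993 = 11^3 · 3); v_p(y) = 1 (factor: 132 = 11^1 · 12). Additivity: v_p(xy) = v_p(x) + v_p(y) = 3 + 1 = 4. (Direct check: xy = 527076 = 11^4 · (36).)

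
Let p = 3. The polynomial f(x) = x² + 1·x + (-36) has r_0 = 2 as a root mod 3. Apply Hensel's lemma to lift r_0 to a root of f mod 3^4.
r_3 = 44 (mod 81)

Hensel: r_{i+1} = r_i − f(r_i)·(f′(r_i))^{-1} mod 3^{i+2}, f′(x) = 2x + 1. Iterate:
  r_0 = 2 (mod 3)
  r_1 = 8 (mod 9)
  r_2 = 17 (mod 27)
  r_3 = 44 (mod 81)
Final: r = 44 satisfies f(r) ≡ 0 mod 3^4.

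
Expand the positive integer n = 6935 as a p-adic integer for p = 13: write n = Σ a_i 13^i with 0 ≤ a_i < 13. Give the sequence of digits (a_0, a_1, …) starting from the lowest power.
(a_0, a_1, …) = (6, 0, 2, 3)

Repeated division by 13 gives the digits low-to-high: 6935 = 6 + 2·13^2 + 3·13^3. Digit sequence: (6, 0, 2, 3).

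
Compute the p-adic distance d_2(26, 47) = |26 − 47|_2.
d_2(26, 47) = 1

Step 1 — x − y = 26 − 47 = -21. Step 2 — v_2(-21) = 0 (factor: -21 = −(2^0 · 21); the sign does not affect v_p). Step 3 — |x − y|_2 = 2^{0} = 1.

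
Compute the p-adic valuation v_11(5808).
v_11(5808) = 2

v_11(n) is the largest exponent k such that 11^k divides n. Factor out: 5808 = 11^2 · 48. (Sign doesn't affect v_p.) So v_11(5808) = 2.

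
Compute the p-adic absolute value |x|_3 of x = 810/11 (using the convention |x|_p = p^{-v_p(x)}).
|810/11|_3 = 1/81

Step 1 — compute v_3(x) by factoring powers of 3 out of the numerator and denominator: v_3(810/11) = 4. Step 2 — apply |x|_p = p^{-v_p(x)} = 3^{-4} = 1/81.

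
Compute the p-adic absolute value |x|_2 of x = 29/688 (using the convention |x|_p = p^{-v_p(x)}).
|29/688|_2 = 16

Step 1 — compute v_2(x) by factoring powers of 2 out of the numerator and denominator: v_2(29/688) = -4. Step 2 — apply |x|_p = p^{-v_p(x)} = 2^{4} = 16.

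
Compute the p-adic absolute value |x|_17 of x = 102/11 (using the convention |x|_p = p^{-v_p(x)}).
|102/11|_17 = 1/17

Step 1 — compute v_17(x) by factoring powers of 17 out of the numerator and denominator: v_17(102/11) = 1. Step 2 — apply |x|_p = p^{-v_p(x)} = 17^{-1} = 1/17.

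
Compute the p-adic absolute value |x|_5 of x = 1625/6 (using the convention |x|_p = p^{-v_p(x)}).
|1625/6|_5 = 1/125

Step 1 — compute v_5(x) by factoring powers of 5 out of the numerator and denominator: v_5(1625/6) = 3. Step 2 — apply |x|_p = p^{-v_p(x)} = 5^{-3} = 1/125.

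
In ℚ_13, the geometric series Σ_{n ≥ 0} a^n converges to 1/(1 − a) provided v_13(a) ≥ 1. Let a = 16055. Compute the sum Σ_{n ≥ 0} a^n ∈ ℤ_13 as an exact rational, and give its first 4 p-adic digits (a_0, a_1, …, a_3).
Σ a^n = 1/(1 − a) = -1/16054;  first 4 digits = (1, 0, 4, 7)

v_13(a) = 2 ≥ 1, so the series converges in ℤ_13 to 1/(1 − a) = 1/(1 − 16055) = -1/16054. Expand this rational in ℤ_13: compute digits iteratively via d_i = x_i mod 13, x_{i+1} = (x_i − d_i)/13. The first 4 digits are (1, 0, 4, 7).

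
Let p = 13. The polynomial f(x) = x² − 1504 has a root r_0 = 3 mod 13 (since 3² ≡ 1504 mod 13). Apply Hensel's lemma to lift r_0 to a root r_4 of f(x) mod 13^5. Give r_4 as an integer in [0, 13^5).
r_4 = 304086 (mod 371293)

Hensel's recurrence: r_{i+1} = r_i − f(r_i)·(f′(r_i))^{-1} mod 13^{i+2}, with f′(x) = 2x. Iterate:
  r_0 = 3 (mod 13)
  r_1 = 55 (mod 169)
  r_2 = 900 (mod 2197)
  r_3 = 18476 (mod 28561)
  r_4 = 304086 (mod 371293)
Final: r_4 = 304086, and one checks f(r_4) ≡ 0 mod 13^5.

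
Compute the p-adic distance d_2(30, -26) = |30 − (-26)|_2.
d_2(30, -26) = 1/8

Step 1 — x − y = 30 − (-26) = 56. Step 2 — v_2(56) = 3 (factor: 56 = (2^3 · 7); the sign does not affect v_p). Step 3 — |x − y|_2 = 2^{-3} = 1/8.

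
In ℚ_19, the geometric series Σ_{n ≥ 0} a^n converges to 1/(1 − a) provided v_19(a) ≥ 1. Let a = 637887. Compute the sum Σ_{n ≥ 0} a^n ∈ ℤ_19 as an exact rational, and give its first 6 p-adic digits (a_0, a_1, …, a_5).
Σ a^n = 1/(1 − a) = -1/637886;  first 6 digits = (1, 0, 0, 17, 4, 0)

v_19(a) = 3 ≥ 1, so the series converges in ℤ_19 to 1/(1 − a) = 1/(1 − 637887) = -1/637886. Expand this rational in ℤ_19: compute digits iteratively via d_i = x_i mod 19, x_{i+1} = (x_i − d_i)/19. The first 6 digits are (1, 0, 0, 17, 4, 0).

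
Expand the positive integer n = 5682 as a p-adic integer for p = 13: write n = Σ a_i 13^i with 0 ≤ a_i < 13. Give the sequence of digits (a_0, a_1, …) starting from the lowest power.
(a_0, a_1, …) = (1, 8, 7, 2)

Repeated division by 13 gives the digits low-to-high: 5682 = 1 + 8·13^1 + 7·13^2 + 2·13^3. Digit sequence: (1, 8, 7, 2).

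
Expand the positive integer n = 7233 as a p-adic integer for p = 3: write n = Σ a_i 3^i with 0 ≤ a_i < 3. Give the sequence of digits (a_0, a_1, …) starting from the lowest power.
(a_0, a_1, …) = (0, 2, 2, 0, 2, 2, 0, 0, 1)

Repeated division by 3 gives the digits low-to-high: 7233 = 2·3^1 + 2·3^2 + 2·3^4 + 2·3^5 + 1·3^8. Digit sequence: (0, 2, 2, 0, 2, 2, 0, 0, 1).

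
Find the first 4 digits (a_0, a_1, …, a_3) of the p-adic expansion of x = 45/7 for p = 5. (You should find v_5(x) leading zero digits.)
(a_0, …, a_3) = (0, 2, 2, 1)

v_5(45/7) = 1, so a_0 = ... = a_0 = 0. Factor out: x = 5^1 · u with u = 9/7 a unit in ℤ_5. Expand u iteratively via a_{v+i} = u_i mod 5, u_{i+1} = (u_i − a_{v+i})/5:
  u_0 = 9/7;  a_1 = 2;  u_1 = (u_0 − 2)/5 = -1/7
  u_1 = -1/7;  a_2 = 2;  u_2 = (u_1 − 2)/5 = -3/7
  u_2 = -3/7;  a_3 = 1;  u_3 = (u_2 − 1)/5 = -2/7
Digits: (0, 2, 2, 1).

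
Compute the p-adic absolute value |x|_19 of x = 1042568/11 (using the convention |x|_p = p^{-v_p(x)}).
|1042568/11|_19 = 1/130321

Step 1 — compute v_19(x) by factoring powers of 19 out of the numerator and denominator: v_19(1042568/11) = 4. Step 2 — apply |x|_p = p^{-v_p(x)} = 19^{-4} = 1/130321.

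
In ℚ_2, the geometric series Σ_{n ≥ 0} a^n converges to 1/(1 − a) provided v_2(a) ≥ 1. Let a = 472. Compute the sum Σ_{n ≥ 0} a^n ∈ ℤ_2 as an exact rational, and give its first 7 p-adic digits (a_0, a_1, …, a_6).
Σ a^n = 1/(1 − a) = -1/471;  first 7 digits = (1, 0, 0, 1, 1, 0, 0)

v_2(a) = 3 ≥ 1, so the series converges in ℤ_2 to 1/(1 − a) = 1/(1 − 472) = -1/471. Expand this rational in ℤ_2: compute digits iteratively via d_i = x_i mod 2, x_{i+1} = (x_i − d_i)/2. The first 7 digits are (1, 0, 0, 1, 1, 0, 0).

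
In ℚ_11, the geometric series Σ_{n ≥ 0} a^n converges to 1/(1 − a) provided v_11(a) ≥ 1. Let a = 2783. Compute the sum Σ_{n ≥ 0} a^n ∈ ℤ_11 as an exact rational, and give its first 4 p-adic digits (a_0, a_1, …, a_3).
Σ a^n = 1/(1 − a) = -1/2782;  first 4 digits = (1, 0, 1, 2)

v_11(a) = 2 ≥ 1, so the series converges in ℤ_11 to 1/(1 − a) = 1/(1 − 2783) = -1/2782. Expand this rational in ℤ_11: compute digits iteratively via d_i = x_i mod 11, x_{i+1} = (x_i − d_i)/11. The first 4 digits are (1, 0, 1, 2).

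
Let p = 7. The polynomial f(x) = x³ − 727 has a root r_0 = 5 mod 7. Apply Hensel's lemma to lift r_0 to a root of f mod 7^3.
r_2 = 145 (mod 343)

Hensel: r_{i+1} = r_i − f(r_i)/f′(r_i) mod 7^{i+2}, where f′(x) = 3x². Iterate:
  r_0 = 5 (mod 7)
  r_1 = 47 (mod 49)
  r_2 = 145 (mod 343)
Final: r = 145 with f(r) ≡ 0 mod 7^3.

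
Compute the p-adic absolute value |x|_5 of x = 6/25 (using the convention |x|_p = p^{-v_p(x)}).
|6/25|_5 = 25

Step 1 — compute v_5(x) by factoring powers of 5 out of the numerator and denominator: v_5(6/25) = -2. Step 2 — apply |x|_p = p^{-v_p(x)} = 5^{2} = 25.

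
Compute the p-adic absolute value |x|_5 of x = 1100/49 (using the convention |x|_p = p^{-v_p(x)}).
|1100/49|_5 = 1/25

Step 1 — compute v_5(x) by factoring powers of 5 out of the numerator and denominator: v_5(1100/49) = 2. Step 2 — apply |x|_p = p^{-v_p(x)} = 5^{-2} = 1/25.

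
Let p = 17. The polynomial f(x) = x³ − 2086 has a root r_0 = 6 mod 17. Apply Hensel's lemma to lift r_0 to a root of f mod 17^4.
r_3 = 37695 (mod 83521)

Hensel: r_{i+1} = r_i − f(r_i)/f′(r_i) mod 17^{i+2}, where f′(x) = 3x². Iterate:
  r_0 = 6 (mod 17)
  r_1 = 125 (mod 289)
  r_2 = 3304 (mod 4913)
  r_3 = 37695 (mod 83521)
Final: r = 37695 with f(r) ≡ 0 mod 17^4.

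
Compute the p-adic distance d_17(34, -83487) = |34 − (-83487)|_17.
d_17(34, -83487) = 1/83521

Step 1 — x − y = 34 − (-83487) = 83521. Step 2 — v_17(83521) = 4 (factor: 83521 = (17^4 · 1); the sign does not affect v_p). Step 3 — |x − y|_17 = 17^{-4} = 1/83521.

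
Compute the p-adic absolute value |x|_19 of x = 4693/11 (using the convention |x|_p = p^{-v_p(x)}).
|4693/11|_19 = 1/361

Step 1 — compute v_19(x) by factoring powers of 19 out of the numerator and denominator: v_19(4693/11) = 2. Step 2 — apply |x|_p = p^{-v_p(x)} = 19^{-2} = 1/361.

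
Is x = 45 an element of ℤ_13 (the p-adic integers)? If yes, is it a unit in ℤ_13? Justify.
x ∈ ℤ_13^× (unit); v_13(x) = 0

ℤ_13 = {x ∈ ℚ_13 : v_13(x) ≥ 0} and ℤ_13^× = {x ∈ ℤ_13 : v_13(x) = 0}. Here v_13(45) = v_13(num) − v_13(den) = 0; compare against these criteria.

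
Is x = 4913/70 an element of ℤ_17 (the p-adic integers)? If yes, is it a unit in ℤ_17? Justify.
x ∈ ℤ_17 but not a unit; v_17(x) = 3 > 0

ℤ_17 = {x ∈ ℚ_17 : v_17(x) ≥ 0} and ℤ_17^× = {x ∈ ℤ_17 : v_17(x) = 0}. Here v_17(4913/70) = v_17(num) − v_17(den) = 3; compare against these criteria.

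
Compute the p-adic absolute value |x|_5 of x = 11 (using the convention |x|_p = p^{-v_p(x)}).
|11|_5 = 1

Step 1 — compute v_5(x) by factoring powers of 5 out of the numerator and denominator: v_5(11) = 0. Step 2 — apply |x|_p = p^{-v_p(x)} = 5^{0} = 1.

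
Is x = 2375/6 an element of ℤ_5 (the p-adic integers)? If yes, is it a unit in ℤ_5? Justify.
x ∈ ℤ_5 but not a unit; v_5(x) = 3 > 0

ℤ_5 = {x ∈ ℚ_5 : v_5(x) ≥ 0} and ℤ_5^× = {x ∈ ℤ_5 : v_5(x) = 0}. Here v_5(2375/6) = v_5(num) − v_5(den) = 3; compare against these criteria.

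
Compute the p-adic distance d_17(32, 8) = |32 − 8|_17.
d_17(32, 8) = 1

Step 1 — x − y = 32 − 8 = 24. Step 2 — v_17(24) = 0 (factor: 24 = (17^0 · 24); the sign does not affect v_p). Step 3 — |x − y|_17 = 17^{0} = 1.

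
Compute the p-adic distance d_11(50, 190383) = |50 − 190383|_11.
d_11(50, 190383) = 1/14641

Step 1 — x − y = 50 − 190383 = -190333. Step 2 — v_11(-190333) = 4 (factor: -190333 = −(11^4 · 13); the sign does not affect v_p). Step 3 — |x − y|_11 = 11^{-4} = 1/14641.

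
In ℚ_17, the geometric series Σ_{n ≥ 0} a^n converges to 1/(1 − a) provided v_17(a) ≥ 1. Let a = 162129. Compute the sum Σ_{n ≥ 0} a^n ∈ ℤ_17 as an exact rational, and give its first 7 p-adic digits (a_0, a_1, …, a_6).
Σ a^n = 1/(1 − a) = -1/162128;  first 7 digits = (1, 0, 0, 16, 1, 0, 1)

v_17(a) = 3 ≥ 1, so the series converges in ℤ_17 to 1/(1 − a) = 1/(1 − 162129) = -1/162128. Expand this rational in ℤ_17: compute digits iteratively via d_i = x_i mod 17, x_{i+1} = (x_i − d_i)/17. The first 7 digits are (1, 0, 0, 16, 1, 0, 1).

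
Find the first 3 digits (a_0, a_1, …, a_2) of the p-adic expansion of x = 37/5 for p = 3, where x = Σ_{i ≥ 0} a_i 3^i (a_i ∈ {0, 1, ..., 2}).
(a_0, …, a_2) = (2, 0, 0)

v_3(37/5) = 0 (numerator and denominator both coprime to 3), so x ∈ ℤ_3^×. Compute digits iteratively via a_i = x_i mod 3, x_{i+1} = (x_i − a_i)/3, with x_0 = x:
  x_0 = 37/5;  a_0 = 2;  x_1 = (x_0 − 2)/3 = 9/5
  x_1 = 9/5;  a_1 = 0;  x_2 = (x_1 − 0)/3 = 3/5
  x_2 = 3/5;  a_2 = 0;  x_3 = (x_2 − 0)/3 = 1/5
Digits: (2, 0, 0).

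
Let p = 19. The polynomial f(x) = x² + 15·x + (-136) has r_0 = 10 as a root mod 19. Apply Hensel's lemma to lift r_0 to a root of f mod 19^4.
r_3 = 37592 (mod 130321)

Hensel: r_{i+1} = r_i − f(r_i)·(f′(r_i))^{-1} mod 19^{i+2}, f′(x) = 2x + 15. Iterate:
  r_0 = 10 (mod 19)
  r_1 = 48 (mod 361)
  r_2 = 3297 (mod 6859)
  r_3 = 37592 (mod 130321)
Final: r = 37592 satisfies f(r) ≡ 0 mod 19^4.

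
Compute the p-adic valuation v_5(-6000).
v_5(-6000) = 3

v_5(n) is the largest exponent k such that 5^k divides n. Factor out: -6000 = -5^3 · 48. (Sign doesn't affect v_p.) So v_5(-6000) = 3.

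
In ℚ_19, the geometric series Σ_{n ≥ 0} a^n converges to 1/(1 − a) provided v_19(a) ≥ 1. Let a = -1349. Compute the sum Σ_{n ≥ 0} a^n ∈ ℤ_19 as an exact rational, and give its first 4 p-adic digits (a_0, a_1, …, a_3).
Σ a^n = 1/(1 − a) = 1/1350;  first 4 digits = (1, 5, 2, 10)

v_19(a) = 1 ≥ 1, so the series converges in ℤ_19 to 1/(1 − a) = 1/(1 − (-1349)) = 1/1350. Expand this rational in ℤ_19: compute digits iteratively via d_i = x_i mod 19, x_{i+1} = (x_i − d_i)/19. The first 4 digits are (1, 5, 2, 10).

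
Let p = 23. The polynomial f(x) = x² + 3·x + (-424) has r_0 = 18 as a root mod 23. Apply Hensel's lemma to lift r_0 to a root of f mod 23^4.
r_3 = 268819 (mod 279841)

Hensel: r_{i+1} = r_i − f(r_i)·(f′(r_i))^{-1} mod 23^{i+2}, f′(x) = 2x + 3. Iterate:
  r_0 = 18 (mod 23)
  r_1 = 87 (mod 529)
  r_2 = 1145 (mod 12167)
  r_3 = 268819 (mod 279841)
Final: r = 268819 satisfies f(r) ≡ 0 mod 23^4.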